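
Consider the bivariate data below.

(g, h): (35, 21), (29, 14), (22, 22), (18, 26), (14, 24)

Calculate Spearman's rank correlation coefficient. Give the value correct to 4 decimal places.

Rank g: 5, 4, 3, 2, 1
Rank h: 2, 1, 3, 5, 4
d = rank(g) − rank(h): 3, 3, 0, -3, -3; Σd² = 36
ρ = 1 − 6Σd² / [n(n²−1)] = 1 − 6×36 / (5×24) = 1 − 216/120 ≈ -0.8000

-0.8000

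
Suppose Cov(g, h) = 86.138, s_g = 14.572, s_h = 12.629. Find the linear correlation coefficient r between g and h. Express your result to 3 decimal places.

r = Cov(g,h) / (s_g · s_h) = 86.138 / (14.572 × 12.629)
  = 86.138 / 184.0298 ≈ 0.468

0.468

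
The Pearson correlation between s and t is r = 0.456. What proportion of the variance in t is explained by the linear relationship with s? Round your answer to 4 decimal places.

r² = (0.456)² = 0.2079

0.2079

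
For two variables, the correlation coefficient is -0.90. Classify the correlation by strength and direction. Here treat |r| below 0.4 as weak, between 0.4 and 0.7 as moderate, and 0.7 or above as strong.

strong negative

r = -0.90 < 0 so the relationship is negative.
|r| = 0.90, which falls in the strong range.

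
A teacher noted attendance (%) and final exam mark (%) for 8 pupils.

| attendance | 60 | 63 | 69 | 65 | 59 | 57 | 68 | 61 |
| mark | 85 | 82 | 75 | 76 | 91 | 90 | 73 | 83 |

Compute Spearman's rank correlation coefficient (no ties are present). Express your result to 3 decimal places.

Rank attendance: 3, 5, 8, 6, 2, 1, 7, 4
Rank mark: 6, 4, 2, 3, 8, 7, 1, 5
d = rank(attendance) − rank(mark): -3, 1, 6, 3, -6, -6, 6, -1; Σd² = 164
ρ = 1 − 6Σd² / [n(n²−1)] = 1 − 6×164 / (8×63) = 1 − 984/504 ≈ -0.952

-0.952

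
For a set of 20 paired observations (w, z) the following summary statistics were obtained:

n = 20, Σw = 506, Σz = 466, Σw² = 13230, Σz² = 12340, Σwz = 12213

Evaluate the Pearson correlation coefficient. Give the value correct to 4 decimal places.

0.5312

r = (nΣwz − ΣwΣz) / √[(nΣw² − (Σw)²)(nΣz² − (Σz)²)]
Numerator: 20×12213 − 506×466 = 8464
Denominator: √[(264600 − 256036)(246800 − 217156)] = √[8564 × 29644] = 15933.3366
r = 8464 / 15933.3366 ≈ 0.5312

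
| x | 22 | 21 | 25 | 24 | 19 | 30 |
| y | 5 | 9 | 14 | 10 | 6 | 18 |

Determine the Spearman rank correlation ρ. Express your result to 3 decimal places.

Rank x: 3, 2, 5, 4, 1, 6
Rank y: 1, 3, 5, 4, 2, 6
d = rank(x) − rank(y): 2, -1, 0, 0, -1, 0; Σd² = 6
ρ = 1 − 6Σd² / [n(n²−1)] = 1 − 6×6 / (6×35) = 1 − 36/210 ≈ 0.829

0.829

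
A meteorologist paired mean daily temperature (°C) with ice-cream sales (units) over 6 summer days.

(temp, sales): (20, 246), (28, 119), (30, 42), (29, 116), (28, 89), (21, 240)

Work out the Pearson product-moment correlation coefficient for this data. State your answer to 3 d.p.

-0.969

n = 6, Σx = 156, Σy = 852, Σx² = 4150, Σy² = 155418, Σxy = 20408
nΣxy − ΣxΣy = 122448 − 132912 = -10464
nΣx² − (Σx)² = 24900 − 24336 = 564; nΣy² − (Σy)² = 932508 − 725904 = 206604
r = -10464 / √(564 × 206604) = -10464 / 10794.6587 ≈ -0.969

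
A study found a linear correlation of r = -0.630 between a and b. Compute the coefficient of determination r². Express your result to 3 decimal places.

0.397

r² = (-0.630)² = 0.397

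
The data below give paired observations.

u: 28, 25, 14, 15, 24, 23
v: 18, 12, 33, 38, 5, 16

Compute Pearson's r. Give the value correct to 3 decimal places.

n = 6, Σu = 129, Σv = 122, Σu² = 2935, Σv² = 3282, Σuv = 2324
nΣuv − ΣuΣv = 13944 − 15738 = -1794
nΣu² − (Σu)² = 17610 − 16641 = 969; nΣv² − (Σv)² = 19692 − 14884 = 4808
r = -1794 / √(969 × 4808) = -1794 / 2158.4606 ≈ -0.831

-0.831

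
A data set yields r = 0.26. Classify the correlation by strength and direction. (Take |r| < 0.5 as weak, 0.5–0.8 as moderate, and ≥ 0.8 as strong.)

weak positive

r = 0.26 > 0 so the relationship is positive.
|r| = 0.26, which falls in the weak range.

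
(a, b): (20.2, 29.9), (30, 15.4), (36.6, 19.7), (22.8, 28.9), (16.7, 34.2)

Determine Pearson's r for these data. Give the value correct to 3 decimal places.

n = 5, Σa = 126.3, Σb = 128.1, Σa² = 3446.33, Σb² = 3524.11, Σab = 3017.06
nΣab − ΣaΣb = 15085.3 − 16179.03 = -1093.73
nΣa² − (Σa)² = 17231.65 − 15951.69 = 1279.96; nΣb² − (Σb)² = 17620.55 − 16409.61 = 1210.94
r = -1093.73 / √(1279.96 × 1210.94) = -1093.73 / 1244.9718 ≈ -0.879

-0.879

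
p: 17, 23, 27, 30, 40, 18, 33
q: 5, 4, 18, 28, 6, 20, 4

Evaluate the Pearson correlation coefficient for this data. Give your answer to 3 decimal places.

-0.099

n = 7, Σp = 188, Σq = 85, Σp² = 5460, Σq² = 1601, Σpq = 2235
nΣpq − ΣpΣq = 15645 − 15980 = -335
nΣp² − (Σp)² = 38220 − 35344 = 2876; nΣq² − (Σq)² = 11207 − 7225 = 3982
r = -335 / √(2876 × 3982) = -335 / 3384.1147 ≈ -0.099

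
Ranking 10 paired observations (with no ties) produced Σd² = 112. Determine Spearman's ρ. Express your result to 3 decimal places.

0.321

ρ = 1 − 6Σd² / [n(n²−1)] = 1 − 6×112 / (10×99)
  = 1 − 672/990 = 1 − 0.6788 ≈ 0.321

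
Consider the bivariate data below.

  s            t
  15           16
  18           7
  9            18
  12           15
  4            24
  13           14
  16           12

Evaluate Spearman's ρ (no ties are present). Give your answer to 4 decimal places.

Rank s: 5, 7, 2, 3, 1, 4, 6
Rank t: 5, 1, 6, 4, 7, 3, 2
d = rank(s) − rank(t): 0, 6, -4, -1, -6, 1, 4; Σd² = 106
ρ = 1 − 6Σd² / [n(n²−1)] = 1 − 6×106 / (7×48) = 1 − 636/336 ≈ -0.8929

-0.8929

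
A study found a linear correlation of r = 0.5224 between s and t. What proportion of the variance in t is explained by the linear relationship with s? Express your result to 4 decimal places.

0.2729

r² = (0.5224)² = 0.2729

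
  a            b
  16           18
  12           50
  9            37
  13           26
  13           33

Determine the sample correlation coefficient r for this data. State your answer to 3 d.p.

n = 5, Σa = 63, Σb = 164, Σa² = 819, Σb² = 5958, Σab = 1988
nΣab − ΣaΣb = 9940 − 10332 = -392
nΣa² − (Σa)² = 4095 − 3969 = 126; nΣb² − (Σb)² = 29790 − 26896 = 2894
r = -392 / √(126 × 2894) = -392 / 603.8576 ≈ -0.649

-0.649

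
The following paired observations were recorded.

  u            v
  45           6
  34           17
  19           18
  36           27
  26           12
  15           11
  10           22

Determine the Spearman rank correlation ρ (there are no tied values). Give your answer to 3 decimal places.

-0.214

Rank u: 7, 5, 3, 6, 4, 2, 1
Rank v: 1, 4, 5, 7, 3, 2, 6
d = rank(u) − rank(v): 6, 1, -2, -1, 1, 0, -5; Σd² = 68
ρ = 1 − 6Σd² / [n(n²−1)] = 1 − 6×68 / (7×48) = 1 − 408/336 ≈ -0.214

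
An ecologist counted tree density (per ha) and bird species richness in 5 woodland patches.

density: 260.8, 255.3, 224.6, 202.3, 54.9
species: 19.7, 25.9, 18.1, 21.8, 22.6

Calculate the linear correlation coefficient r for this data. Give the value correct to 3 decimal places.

n = 5, Σx = 997.9, Σy = 108.1, Σx² = 227579.19, Σy² = 2372.51, Σxy = 21466.17
nΣxy − ΣxΣy = 107330.85 − 107872.99 = -542.14
nΣx² − (Σx)² = 1137895.95 − 995804.41 = 142091.54; nΣy² − (Σy)² = 11862.55 − 11685.61 = 176.94
r = -542.14 / √(142091.54 × 176.94) = -542.14 / 5014.1477 ≈ -0.108

-0.108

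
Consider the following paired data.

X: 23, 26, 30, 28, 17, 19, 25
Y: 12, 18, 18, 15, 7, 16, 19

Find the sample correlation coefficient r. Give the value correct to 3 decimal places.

0.687

n = 7, ΣX = 168, ΣY = 105, ΣX² = 4164, ΣY² = 1683, ΣXY = 2602
nΣXY − ΣXΣY = 18214 − 17640 = 574
nΣX² − (ΣX)² = 29148 − 28224 = 924; nΣY² − (ΣY)² = 11781 − 11025 = 756
r = 574 / √(924 × 756) = 574 / 835.7894 ≈ 0.687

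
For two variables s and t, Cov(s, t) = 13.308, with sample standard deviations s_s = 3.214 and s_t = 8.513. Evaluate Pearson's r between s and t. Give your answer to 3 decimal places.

r = Cov(s,t) / (s_s · s_t) = 13.308 / (3.214 × 8.513)
  = 13.308 / 27.3608 ≈ 0.486

0.486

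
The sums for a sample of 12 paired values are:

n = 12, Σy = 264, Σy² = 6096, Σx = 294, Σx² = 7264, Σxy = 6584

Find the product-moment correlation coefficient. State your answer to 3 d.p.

r = (nΣxy − ΣxΣy) / √[(nΣx² − (Σx)²)(nΣy² − (Σy)²)]
Numerator: 12×6584 − 294×264 = 1392
Denominator: √[(87168 − 86436)(73152 − 69696)] = √[732 × 3456] = 1590.5320
r = 1392 / 1590.5320 ≈ 0.875

0.875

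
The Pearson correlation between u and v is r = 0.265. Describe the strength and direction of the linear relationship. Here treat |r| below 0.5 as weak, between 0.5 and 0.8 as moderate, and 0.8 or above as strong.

r = 0.265 > 0 so the relationship is positive.
|r| = 0.265, which falls in the weak range.

weak positive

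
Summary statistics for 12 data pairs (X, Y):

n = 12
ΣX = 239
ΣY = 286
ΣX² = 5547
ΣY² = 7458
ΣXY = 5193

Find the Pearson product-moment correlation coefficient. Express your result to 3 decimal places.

r = (nΣXY − ΣXΣY) / √[(nΣX² − (ΣX)²)(nΣY² − (ΣY)²)]
Numerator: 12×5193 − 239×286 = -6038
Denominator: √[(66564 − 57121)(89496 − 81796)] = √[9443 × 7700] = 8527.0804
r = -6038 / 8527.0804 ≈ -0.708

-0.708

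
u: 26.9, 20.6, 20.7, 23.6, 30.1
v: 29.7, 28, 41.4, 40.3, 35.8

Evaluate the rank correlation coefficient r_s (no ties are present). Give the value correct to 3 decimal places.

0.100

Rank u: 4, 1, 2, 3, 5
Rank v: 2, 1, 5, 4, 3
d = rank(u) − rank(v): 2, 0, -3, -1, 2; Σd² = 18
ρ = 1 − 6Σd² / [n(n²−1)] = 1 − 6×18 / (5×24) = 1 − 108/120 ≈ 0.100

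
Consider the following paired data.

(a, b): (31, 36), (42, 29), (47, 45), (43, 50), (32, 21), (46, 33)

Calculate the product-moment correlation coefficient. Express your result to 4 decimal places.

n = 6, Σa = 241, Σb = 214, Σa² = 9923, Σb² = 8192, Σab = 8789
nΣab − ΣaΣb = 52734 − 51574 = 1160
nΣa² − (Σa)² = 59538 − 58081 = 1457; nΣb² − (Σb)² = 49152 − 45796 = 3356
r = 1160 / √(1457 × 3356) = 1160 / 2211.2648 ≈ 0.5246

0.5246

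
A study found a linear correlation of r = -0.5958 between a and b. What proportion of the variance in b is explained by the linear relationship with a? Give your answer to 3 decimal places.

0.355

r² = (-0.5958)² = 0.355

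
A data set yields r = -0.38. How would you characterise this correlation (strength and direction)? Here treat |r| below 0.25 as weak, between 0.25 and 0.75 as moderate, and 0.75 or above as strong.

r = -0.38 < 0 so the relationship is negative.
|r| = 0.38, which falls in the moderate range.

moderate negative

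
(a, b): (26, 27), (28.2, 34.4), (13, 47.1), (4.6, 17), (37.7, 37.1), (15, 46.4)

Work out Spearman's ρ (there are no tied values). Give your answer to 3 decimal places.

Rank a: 4, 5, 2, 1, 6, 3
Rank b: 2, 3, 6, 1, 4, 5
d = rank(a) − rank(b): 2, 2, -4, 0, 2, -2; Σd² = 32
ρ = 1 − 6Σd² / [n(n²−1)] = 1 − 6×32 / (6×35) = 1 − 192/210 ≈ 0.086

0.086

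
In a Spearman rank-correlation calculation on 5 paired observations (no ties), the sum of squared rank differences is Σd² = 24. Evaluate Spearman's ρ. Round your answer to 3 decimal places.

ρ = 1 − 6Σd² / [n(n²−1)] = 1 − 6×24 / (5×24)
  = 1 − 144/120 = 1 − 1.2000 ≈ -0.200

-0.200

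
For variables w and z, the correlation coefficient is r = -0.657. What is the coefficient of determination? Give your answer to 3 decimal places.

0.432

r² = (-0.657)² = 0.432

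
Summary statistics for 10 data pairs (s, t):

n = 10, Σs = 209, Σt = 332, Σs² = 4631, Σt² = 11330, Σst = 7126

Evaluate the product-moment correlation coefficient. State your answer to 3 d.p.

r = (nΣst − ΣsΣt) / √[(nΣs² − (Σs)²)(nΣt² − (Σt)²)]
Numerator: 10×7126 − 209×332 = 1872
Denominator: √[(46310 − 43681)(113300 − 110224)] = √[2629 × 3076] = 2843.7306
r = 1872 / 2843.7306 ≈ 0.658

0.658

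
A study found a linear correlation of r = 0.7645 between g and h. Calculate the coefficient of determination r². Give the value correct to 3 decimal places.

0.584

r² = (0.7645)² = 0.584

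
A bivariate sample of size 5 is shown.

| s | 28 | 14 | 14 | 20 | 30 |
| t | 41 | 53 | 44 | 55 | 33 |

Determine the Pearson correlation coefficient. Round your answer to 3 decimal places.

n = 5, Σs = 106, Σt = 226, Σs² = 2476, Σt² = 10540, Σst = 4596
nΣst − ΣsΣt = 22980 − 23956 = -976
nΣs² − (Σs)² = 12380 − 11236 = 1144; nΣt² − (Σt)² = 52700 − 51076 = 1624
r = -976 / √(1144 × 1624) = -976 / 1363.0319 ≈ -0.716

-0.716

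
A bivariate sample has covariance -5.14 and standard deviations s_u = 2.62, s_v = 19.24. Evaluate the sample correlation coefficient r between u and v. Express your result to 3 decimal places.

-0.102

r = Cov(u,v) / (s_u · s_v) = -5.14 / (2.62 × 19.24)
  = -5.14 / 50.4088 ≈ -0.102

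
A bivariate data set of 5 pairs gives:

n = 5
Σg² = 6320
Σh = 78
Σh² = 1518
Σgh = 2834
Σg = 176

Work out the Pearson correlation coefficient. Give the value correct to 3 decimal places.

r = (nΣgh − ΣgΣh) / √[(nΣg² − (Σg)²)(nΣh² − (Σh)²)]
Numerator: 5×2834 − 176×78 = 442
Denominator: √[(31600 − 30976)(7590 − 6084)] = √[624 × 1506] = 969.4039
r = 442 / 969.4039 ≈ 0.456

0.456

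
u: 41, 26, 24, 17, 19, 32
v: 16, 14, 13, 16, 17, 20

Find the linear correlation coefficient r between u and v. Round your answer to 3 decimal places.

n = 6, Σu = 159, Σv = 96, Σu² = 4607, Σv² = 1566, Σuv = 2567
nΣuv − ΣuΣv = 15402 − 15264 = 138
nΣu² − (Σu)² = 27642 − 25281 = 2361; nΣv² − (Σv)² = 9396 − 9216 = 180
r = 138 / √(2361 × 180) = 138 / 651.9049 ≈ 0.212

0.212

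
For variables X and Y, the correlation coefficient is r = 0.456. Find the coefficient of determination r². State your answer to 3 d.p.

r² = (0.456)² = 0.208

0.208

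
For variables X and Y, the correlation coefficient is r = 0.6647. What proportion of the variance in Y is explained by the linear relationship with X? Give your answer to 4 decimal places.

r² = (0.6647)² = 0.4418

0.4418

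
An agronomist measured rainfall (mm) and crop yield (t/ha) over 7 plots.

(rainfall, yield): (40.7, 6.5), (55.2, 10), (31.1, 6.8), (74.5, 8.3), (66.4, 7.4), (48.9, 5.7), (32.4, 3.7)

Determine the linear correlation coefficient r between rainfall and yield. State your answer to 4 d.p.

0.6166

n = 7, Σx = 349.2, Σy = 48.4, Σx² = 19070.92, Σy² = 358.32, Σxy = 2536.35
nΣxy − ΣxΣy = 17754.45 − 16901.28 = 853.17
nΣx² − (Σx)² = 133496.44 − 121940.64 = 11555.8; nΣy² − (Σy)² = 2508.24 − 2342.56 = 165.68
r = 853.17 / √(11555.8 × 165.68) = 853.17 / 1383.6780 ≈ 0.6166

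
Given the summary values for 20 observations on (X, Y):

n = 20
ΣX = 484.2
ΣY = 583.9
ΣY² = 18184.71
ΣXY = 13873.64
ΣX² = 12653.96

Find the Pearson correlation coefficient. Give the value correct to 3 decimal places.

r = (nΣXY − ΣXΣY) / √[(nΣX² − (ΣX)²)(nΣY² − (ΣY)²)]
Numerator: 20×13873.64 − 484.2×583.9 = -5251.58
Denominator: √[(253079.2 − 234449.64)(363694.2 − 340939.21)] = √[18629.56 × 22754.99] = 20589.2072
r = -5251.58 / 20589.2072 ≈ -0.255

-0.255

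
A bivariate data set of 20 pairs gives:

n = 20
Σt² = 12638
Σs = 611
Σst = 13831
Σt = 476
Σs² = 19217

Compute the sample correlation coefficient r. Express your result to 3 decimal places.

r = (nΣst − ΣsΣt) / √[(nΣs² − (Σs)²)(nΣt² − (Σt)²)]
Numerator: 20×13831 − 611×476 = -14216
Denominator: √[(384340 − 373321)(252760 − 226576)] = √[11019 × 26184] = 16985.9205
r = -14216 / 16985.9205 ≈ -0.837

-0.837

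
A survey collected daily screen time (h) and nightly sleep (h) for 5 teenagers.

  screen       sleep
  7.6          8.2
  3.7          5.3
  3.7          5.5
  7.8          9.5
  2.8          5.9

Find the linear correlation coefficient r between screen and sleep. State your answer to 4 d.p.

n = 5, Σx = 25.6, Σy = 34.4, Σx² = 153.82, Σy² = 250.64, Σxy = 192.9
nΣxy − ΣxΣy = 964.5 − 880.64 = 83.86
nΣx² − (Σx)² = 769.1 − 655.36 = 113.74; nΣy² − (Σy)² = 1253.2 − 1183.36 = 69.84
r = 83.86 / √(113.74 × 69.84) = 83.86 / 89.1269 ≈ 0.9409

0.9409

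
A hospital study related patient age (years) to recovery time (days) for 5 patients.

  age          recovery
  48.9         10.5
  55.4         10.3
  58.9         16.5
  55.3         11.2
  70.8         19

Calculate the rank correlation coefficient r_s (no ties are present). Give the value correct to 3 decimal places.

Rank age: 1, 3, 4, 2, 5
Rank recovery: 2, 1, 4, 3, 5
d = rank(age) − rank(recovery): -1, 2, 0, -1, 0; Σd² = 6
ρ = 1 − 6Σd² / [n(n²−1)] = 1 − 6×6 / (5×24) = 1 − 36/120 ≈ 0.700

0.700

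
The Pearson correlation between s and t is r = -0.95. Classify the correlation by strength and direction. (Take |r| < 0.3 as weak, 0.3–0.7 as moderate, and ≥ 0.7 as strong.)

strong negative

r = -0.95 < 0 so the relationship is negative.
|r| = 0.95, which falls in the strong range.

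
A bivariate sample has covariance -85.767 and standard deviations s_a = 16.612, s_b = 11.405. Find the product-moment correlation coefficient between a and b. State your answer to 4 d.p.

-0.4527

r = Cov(a,b) / (s_a · s_b) = -85.767 / (16.612 × 11.405)
  = -85.767 / 189.4599 ≈ -0.4527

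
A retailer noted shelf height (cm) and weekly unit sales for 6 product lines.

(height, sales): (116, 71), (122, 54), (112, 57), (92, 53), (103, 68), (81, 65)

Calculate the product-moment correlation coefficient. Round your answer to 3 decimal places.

-0.070

n = 6, Σx = 626, Σy = 368, Σx² = 66518, Σy² = 22864, Σxy = 38353
nΣxy − ΣxΣy = 230118 − 230368 = -250
nΣx² − (Σx)² = 399108 − 391876 = 7232; nΣy² − (Σy)² = 137184 − 135424 = 1760
r = -250 / √(7232 × 1760) = -250 / 3567.6771 ≈ -0.070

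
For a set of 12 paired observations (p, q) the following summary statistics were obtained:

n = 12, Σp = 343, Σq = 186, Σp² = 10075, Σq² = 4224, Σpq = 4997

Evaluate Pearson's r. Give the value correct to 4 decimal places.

-0.5301

r = (nΣpq − ΣpΣq) / √[(nΣp² − (Σp)²)(nΣq² − (Σq)²)]
Numerator: 12×4997 − 343×186 = -3834
Denominator: √[(120900 − 117649)(50688 − 34596)] = √[3251 × 16092] = 7232.9173
r = -3834 / 7232.9173 ≈ -0.5301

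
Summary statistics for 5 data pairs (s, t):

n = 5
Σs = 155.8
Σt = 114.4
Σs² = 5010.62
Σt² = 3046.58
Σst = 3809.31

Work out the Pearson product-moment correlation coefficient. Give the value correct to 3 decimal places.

0.946

r = (nΣst − ΣsΣt) / √[(nΣs² − (Σs)²)(nΣt² − (Σt)²)]
Numerator: 5×3809.31 − 155.8×114.4 = 1223.03
Denominator: √[(25053.1 − 24273.64)(15232.9 − 13087.36)] = √[779.46 × 2145.54] = 1293.1986
r = 1223.03 / 1293.1986 ≈ 0.946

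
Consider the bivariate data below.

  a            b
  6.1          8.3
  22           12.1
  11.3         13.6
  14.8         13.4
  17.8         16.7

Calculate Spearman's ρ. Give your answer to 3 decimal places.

0.300

Rank a: 1, 5, 2, 3, 4
Rank b: 1, 2, 4, 3, 5
d = rank(a) − rank(b): 0, 3, -2, 0, -1; Σd² = 14
ρ = 1 − 6Σd² / [n(n²−1)] = 1 − 6×14 / (5×24) = 1 − 84/120 ≈ 0.300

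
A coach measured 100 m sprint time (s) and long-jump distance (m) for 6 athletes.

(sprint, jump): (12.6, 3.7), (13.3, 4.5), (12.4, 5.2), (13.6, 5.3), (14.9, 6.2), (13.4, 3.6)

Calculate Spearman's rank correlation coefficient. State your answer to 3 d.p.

0.486

Rank sprint: 2, 3, 1, 5, 6, 4
Rank jump: 2, 3, 4, 5, 6, 1
d = rank(sprint) − rank(jump): 0, 0, -3, 0, 0, 3; Σd² = 18
ρ = 1 − 6Σd² / [n(n²−1)] = 1 − 6×18 / (6×35) = 1 − 108/210 ≈ 0.486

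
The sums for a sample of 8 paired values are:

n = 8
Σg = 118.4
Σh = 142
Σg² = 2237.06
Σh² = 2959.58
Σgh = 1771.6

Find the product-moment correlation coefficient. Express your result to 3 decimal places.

r = (nΣgh − ΣgΣh) / √[(nΣg² − (Σg)²)(nΣh² − (Σh)²)]
Numerator: 8×1771.6 − 118.4×142 = -2640
Denominator: √[(17896.48 − 14018.56)(23676.64 − 20164)] = √[3877.92 × 3512.64] = 3690.7637
r = -2640 / 3690.7637 ≈ -0.715

-0.715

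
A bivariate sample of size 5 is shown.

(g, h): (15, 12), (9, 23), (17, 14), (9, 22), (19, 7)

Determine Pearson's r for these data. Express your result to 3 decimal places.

-0.961

n = 5, Σg = 69, Σh = 78, Σg² = 1037, Σh² = 1402, Σgh = 956
nΣgh − ΣgΣh = 4780 − 5382 = -602
nΣg² − (Σg)² = 5185 − 4761 = 424; nΣh² − (Σh)² = 7010 − 6084 = 926
r = -602 / √(424 × 926) = -602 / 626.5972 ≈ -0.961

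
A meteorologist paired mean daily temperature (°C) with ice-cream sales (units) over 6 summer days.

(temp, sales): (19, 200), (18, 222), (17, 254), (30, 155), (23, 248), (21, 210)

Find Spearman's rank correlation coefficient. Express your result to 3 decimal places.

-0.600

Rank temp: 3, 2, 1, 6, 5, 4
Rank sales: 2, 4, 6, 1, 5, 3
d = rank(temp) − rank(sales): 1, -2, -5, 5, 0, 1; Σd² = 56
ρ = 1 − 6Σd² / [n(n²−1)] = 1 − 6×56 / (6×35) = 1 − 336/210 ≈ -0.600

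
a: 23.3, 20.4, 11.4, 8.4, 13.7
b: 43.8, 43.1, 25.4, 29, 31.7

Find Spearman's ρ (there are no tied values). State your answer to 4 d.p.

Rank a: 5, 4, 2, 1, 3
Rank b: 5, 4, 1, 2, 3
d = rank(a) − rank(b): 0, 0, 1, -1, 0; Σd² = 2
ρ = 1 − 6Σd² / [n(n²−1)] = 1 − 6×2 / (5×24) = 1 − 12/120 ≈ 0.9000

0.9000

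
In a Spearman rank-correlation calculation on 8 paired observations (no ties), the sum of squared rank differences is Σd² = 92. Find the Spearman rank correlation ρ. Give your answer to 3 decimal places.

ρ = 1 − 6Σd² / [n(n²−1)] = 1 − 6×92 / (8×63)
  = 1 − 552/504 = 1 − 1.0952 ≈ -0.095

-0.095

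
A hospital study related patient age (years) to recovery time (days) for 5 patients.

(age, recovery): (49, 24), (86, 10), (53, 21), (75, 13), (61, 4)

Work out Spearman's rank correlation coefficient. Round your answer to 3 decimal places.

-0.700

Rank age: 1, 5, 2, 4, 3
Rank recovery: 5, 2, 4, 3, 1
d = rank(age) − rank(recovery): -4, 3, -2, 1, 2; Σd² = 34
ρ = 1 − 6Σd² / [n(n²−1)] = 1 − 6×34 / (5×24) = 1 − 204/120 ≈ -0.700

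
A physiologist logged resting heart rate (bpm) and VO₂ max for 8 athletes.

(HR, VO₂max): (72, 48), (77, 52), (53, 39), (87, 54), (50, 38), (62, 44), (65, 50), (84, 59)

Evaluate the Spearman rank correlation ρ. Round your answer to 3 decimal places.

Rank HR: 5, 6, 2, 8, 1, 3, 4, 7
Rank VO₂max: 4, 6, 2, 7, 1, 3, 5, 8
d = rank(HR) − rank(VO₂max): 1, 0, 0, 1, 0, 0, -1, -1; Σd² = 4
ρ = 1 − 6Σd² / [n(n²−1)] = 1 − 6×4 / (8×63) = 1 − 24/504 ≈ 0.952

0.952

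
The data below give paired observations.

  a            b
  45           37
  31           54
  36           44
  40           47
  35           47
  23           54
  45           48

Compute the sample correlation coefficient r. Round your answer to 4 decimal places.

n = 7, Σa = 255, Σb = 331, Σa² = 9661, Σb² = 15859, Σab = 11850
nΣab − ΣaΣb = 82950 − 84405 = -1455
nΣa² − (Σa)² = 67627 − 65025 = 2602; nΣb² − (Σb)² = 111013 − 109561 = 1452
r = -1455 / √(2602 × 1452) = -1455 / 1943.7345 ≈ -0.7486

-0.7486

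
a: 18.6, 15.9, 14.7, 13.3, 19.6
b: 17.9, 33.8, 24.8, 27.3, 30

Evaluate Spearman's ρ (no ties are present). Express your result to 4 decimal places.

Rank a: 4, 3, 2, 1, 5
Rank b: 1, 5, 2, 3, 4
d = rank(a) − rank(b): 3, -2, 0, -2, 1; Σd² = 18
ρ = 1 − 6Σd² / [n(n²−1)] = 1 − 6×18 / (5×24) = 1 − 108/120 ≈ 0.1000

0.1000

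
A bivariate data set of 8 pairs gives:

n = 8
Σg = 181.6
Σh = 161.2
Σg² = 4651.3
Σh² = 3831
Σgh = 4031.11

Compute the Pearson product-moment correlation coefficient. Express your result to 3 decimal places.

r = (nΣgh − ΣgΣh) / √[(nΣg² − (Σg)²)(nΣh² − (Σh)²)]
Numerator: 8×4031.11 − 181.6×161.2 = 2974.96
Denominator: √[(37210.4 − 32978.56)(30648 − 25985.44)] = √[4231.84 × 4662.56] = 4441.9824
r = 2974.96 / 4441.9824 ≈ 0.670

0.670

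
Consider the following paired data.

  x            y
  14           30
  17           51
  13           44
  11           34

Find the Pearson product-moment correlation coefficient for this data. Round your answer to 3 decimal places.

n = 4, Σx = 55, Σy = 159, Σx² = 775, Σy² = 6593, Σxy = 2233
nΣxy − ΣxΣy = 8932 − 8745 = 187
nΣx² − (Σx)² = 3100 − 3025 = 75; nΣy² − (Σy)² = 26372 − 25281 = 1091
r = 187 / √(75 × 1091) = 187 / 286.0507 ≈ 0.654

0.654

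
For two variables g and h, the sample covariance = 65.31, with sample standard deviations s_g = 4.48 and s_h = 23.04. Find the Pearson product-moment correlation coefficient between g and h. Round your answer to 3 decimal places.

0.633

r = Cov(g,h) / (s_g · s_h) = 65.31 / (4.48 × 23.04)
  = 65.31 / 103.2192 ≈ 0.633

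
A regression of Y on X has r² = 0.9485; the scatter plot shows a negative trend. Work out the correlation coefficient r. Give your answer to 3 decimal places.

|r| = √0.9485 = 0.974
The association is negative, so r = −0.974.

-0.974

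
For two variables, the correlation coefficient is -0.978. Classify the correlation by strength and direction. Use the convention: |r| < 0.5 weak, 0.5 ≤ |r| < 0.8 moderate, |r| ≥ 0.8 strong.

r = -0.978 < 0 so the relationship is negative.
|r| = 0.978, which falls in the strong range.

strong negative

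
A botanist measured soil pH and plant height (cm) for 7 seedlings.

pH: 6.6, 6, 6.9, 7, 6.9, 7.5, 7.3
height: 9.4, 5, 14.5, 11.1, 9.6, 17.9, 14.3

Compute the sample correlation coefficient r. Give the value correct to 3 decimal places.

0.919

n = 7, Σx = 48.2, Σy = 81.8, Σx² = 333.32, Σy² = 1063.88, Σxy = 574.67
nΣxy − ΣxΣy = 4022.69 − 3942.76 = 79.93
nΣx² − (Σx)² = 2333.24 − 2323.24 = 10; nΣy² − (Σy)² = 7447.16 − 6691.24 = 755.92
r = 79.93 / √(10 × 755.92) = 79.93 / 86.9437 ≈ 0.919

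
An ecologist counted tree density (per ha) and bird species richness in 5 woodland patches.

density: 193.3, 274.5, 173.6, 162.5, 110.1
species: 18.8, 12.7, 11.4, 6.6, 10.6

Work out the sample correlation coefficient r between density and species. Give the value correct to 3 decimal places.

n = 5, Σx = 914, Σy = 60.1, Σx² = 181380.36, Σy² = 800.61, Σxy = 11338.79
nΣxy − ΣxΣy = 56693.95 − 54931.4 = 1762.55
nΣx² − (Σx)² = 906901.8 − 835396 = 71505.8; nΣy² − (Σy)² = 4003.05 − 3612.01 = 391.04
r = 1762.55 / √(71505.8 × 391.04) = 1762.55 / 5287.8756 ≈ 0.333

0.333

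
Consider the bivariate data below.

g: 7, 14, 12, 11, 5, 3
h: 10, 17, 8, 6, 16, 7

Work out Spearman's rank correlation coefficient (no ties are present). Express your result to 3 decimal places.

Rank g: 3, 6, 5, 4, 2, 1
Rank h: 4, 6, 3, 1, 5, 2
d = rank(g) − rank(h): -1, 0, 2, 3, -3, -1; Σd² = 24
ρ = 1 − 6Σd² / [n(n²−1)] = 1 − 6×24 / (6×35) = 1 − 144/210 ≈ 0.314

0.314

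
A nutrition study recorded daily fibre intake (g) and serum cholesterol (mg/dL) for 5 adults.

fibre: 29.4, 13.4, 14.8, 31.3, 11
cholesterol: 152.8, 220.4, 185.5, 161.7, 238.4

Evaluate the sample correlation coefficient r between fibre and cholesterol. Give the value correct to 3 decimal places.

-0.905

n = 5, Σx = 99.9, Σy = 958.8, Σx² = 2363.65, Σy² = 189315.7, Σxy = 17874.69
nΣxy − ΣxΣy = 89373.45 − 95784.12 = -6410.67
nΣx² − (Σx)² = 11818.25 − 9980.01 = 1838.24; nΣy² − (Σy)² = 946578.5 − 919297.44 = 27281.06
r = -6410.67 / √(1838.24 × 27281.06) = -6410.67 / 7081.6054 ≈ -0.905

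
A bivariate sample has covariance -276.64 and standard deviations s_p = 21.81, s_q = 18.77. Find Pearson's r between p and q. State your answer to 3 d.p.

r = Cov(p,q) / (s_p · s_q) = -276.64 / (21.81 × 18.77)
  = -276.64 / 409.3737 ≈ -0.676

-0.676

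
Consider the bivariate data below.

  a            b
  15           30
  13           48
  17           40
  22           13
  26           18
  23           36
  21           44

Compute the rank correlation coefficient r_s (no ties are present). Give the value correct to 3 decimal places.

Rank a: 2, 1, 3, 5, 7, 6, 4
Rank b: 3, 7, 5, 1, 2, 4, 6
d = rank(a) − rank(b): -1, -6, -2, 4, 5, 2, -2; Σd² = 90
ρ = 1 − 6Σd² / [n(n²−1)] = 1 − 6×90 / (7×48) = 1 − 540/336 ≈ -0.607

-0.607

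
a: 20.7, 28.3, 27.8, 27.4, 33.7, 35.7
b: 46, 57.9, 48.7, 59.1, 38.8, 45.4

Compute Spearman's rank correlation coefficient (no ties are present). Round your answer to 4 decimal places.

-0.5429

Rank a: 1, 4, 3, 2, 5, 6
Rank b: 3, 5, 4, 6, 1, 2
d = rank(a) − rank(b): -2, -1, -1, -4, 4, 4; Σd² = 54
ρ = 1 − 6Σd² / [n(n²−1)] = 1 − 6×54 / (6×35) = 1 − 324/210 ≈ -0.5429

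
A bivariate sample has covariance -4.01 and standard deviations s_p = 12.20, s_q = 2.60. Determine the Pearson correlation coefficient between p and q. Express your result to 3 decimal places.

-0.126

r = Cov(p,q) / (s_p · s_q) = -4.01 / (12.20 × 2.60)
  = -4.01 / 31.7200 ≈ -0.126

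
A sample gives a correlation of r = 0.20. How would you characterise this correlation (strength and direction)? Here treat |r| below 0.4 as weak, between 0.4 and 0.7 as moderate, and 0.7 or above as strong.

weak positive

r = 0.20 > 0 so the relationship is positive.
|r| = 0.20, which falls in the weak range.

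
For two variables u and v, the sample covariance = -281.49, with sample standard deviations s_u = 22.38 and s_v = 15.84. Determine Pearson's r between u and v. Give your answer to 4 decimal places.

-0.7940

r = Cov(u,v) / (s_u · s_v) = -281.49 / (22.38 × 15.84)
  = -281.49 / 354.4992 ≈ -0.7940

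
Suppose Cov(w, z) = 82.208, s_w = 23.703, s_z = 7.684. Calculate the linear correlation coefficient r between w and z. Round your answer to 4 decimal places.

r = Cov(w,z) / (s_w · s_z) = 82.208 / (23.703 × 7.684)
  = 82.208 / 182.1339 ≈ 0.4514

0.4514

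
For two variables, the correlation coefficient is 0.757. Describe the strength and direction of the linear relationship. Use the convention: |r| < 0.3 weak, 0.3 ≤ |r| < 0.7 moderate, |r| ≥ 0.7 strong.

strong positive

r = 0.757 > 0 so the relationship is positive.
|r| = 0.757, which falls in the strong range.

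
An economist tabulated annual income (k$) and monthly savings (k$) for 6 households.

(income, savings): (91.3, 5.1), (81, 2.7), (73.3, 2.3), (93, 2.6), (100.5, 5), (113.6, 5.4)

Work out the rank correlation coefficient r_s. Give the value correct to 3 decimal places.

Rank income: 3, 2, 1, 4, 5, 6
Rank savings: 5, 3, 1, 2, 4, 6
d = rank(income) − rank(savings): -2, -1, 0, 2, 1, 0; Σd² = 10
ρ = 1 − 6Σd² / [n(n²−1)] = 1 − 6×10 / (6×35) = 1 − 60/210 ≈ 0.714

0.714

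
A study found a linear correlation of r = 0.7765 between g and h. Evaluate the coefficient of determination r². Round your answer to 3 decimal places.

0.603

r² = (0.7765)² = 0.603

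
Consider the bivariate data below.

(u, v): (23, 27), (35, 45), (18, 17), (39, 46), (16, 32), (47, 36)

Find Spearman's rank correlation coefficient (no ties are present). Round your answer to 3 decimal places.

Rank u: 3, 4, 2, 5, 1, 6
Rank v: 2, 5, 1, 6, 3, 4
d = rank(u) − rank(v): 1, -1, 1, -1, -2, 2; Σd² = 12
ρ = 1 − 6Σd² / [n(n²−1)] = 1 − 6×12 / (6×35) = 1 − 72/210 ≈ 0.657

0.657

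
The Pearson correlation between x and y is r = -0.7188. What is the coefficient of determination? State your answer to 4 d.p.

r² = (-0.7188)² = 0.5167

0.5167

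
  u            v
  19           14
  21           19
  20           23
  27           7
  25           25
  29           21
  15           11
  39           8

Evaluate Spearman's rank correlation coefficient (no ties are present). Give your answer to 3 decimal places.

Rank u: 2, 4, 3, 6, 5, 7, 1, 8
Rank v: 4, 5, 7, 1, 8, 6, 3, 2
d = rank(u) − rank(v): -2, -1, -4, 5, -3, 1, -2, 6; Σd² = 96
ρ = 1 − 6Σd² / [n(n²−1)] = 1 − 6×96 / (8×63) = 1 − 576/504 ≈ -0.143

-0.143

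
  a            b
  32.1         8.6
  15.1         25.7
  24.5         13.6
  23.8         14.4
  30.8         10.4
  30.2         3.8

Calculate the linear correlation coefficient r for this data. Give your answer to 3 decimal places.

n = 6, Σa = 156.5, Σb = 76.5, Σa² = 4285.79, Σb² = 1249.37, Σab = 1775.13
nΣab − ΣaΣb = 10650.78 − 11972.25 = -1321.47
nΣa² − (Σa)² = 25714.74 − 24492.25 = 1222.49; nΣb² − (Σb)² = 7496.22 − 5852.25 = 1643.97
r = -1321.47 / √(1222.49 × 1643.97) = -1321.47 / 1417.6519 ≈ -0.932

-0.932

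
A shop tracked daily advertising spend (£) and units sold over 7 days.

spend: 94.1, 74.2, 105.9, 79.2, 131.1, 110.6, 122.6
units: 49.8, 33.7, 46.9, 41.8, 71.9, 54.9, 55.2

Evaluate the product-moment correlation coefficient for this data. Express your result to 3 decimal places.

n = 7, Σx = 717.7, Σy = 354.2, Σx² = 76298.23, Σy² = 18793.24, Σxy = 37729.54
nΣxy − ΣxΣy = 264106.78 − 254209.34 = 9897.44
nΣx² − (Σx)² = 534087.61 − 515093.29 = 18994.32; nΣy² − (Σy)² = 131552.68 − 125457.64 = 6095.04
r = 9897.44 / √(18994.32 × 6095.04) = 9897.44 / 10759.6998 ≈ 0.920

0.920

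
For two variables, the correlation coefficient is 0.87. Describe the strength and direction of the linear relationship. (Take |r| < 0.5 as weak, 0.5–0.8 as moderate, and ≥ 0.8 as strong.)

r = 0.87 > 0 so the relationship is positive.
|r| = 0.87, which falls in the strong range.

strong positive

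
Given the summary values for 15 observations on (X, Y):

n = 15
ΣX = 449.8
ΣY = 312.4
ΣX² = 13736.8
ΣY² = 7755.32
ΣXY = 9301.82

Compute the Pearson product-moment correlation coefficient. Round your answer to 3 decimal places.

r = (nΣXY − ΣXΣY) / √[(nΣX² − (ΣX)²)(nΣY² − (ΣY)²)]
Numerator: 15×9301.82 − 449.8×312.4 = -990.22
Denominator: √[(206052 − 202320.04)(116329.8 − 97593.76)] = √[3731.96 × 18736.04] = 8361.9467
r = -990.22 / 8361.9467 ≈ -0.118

-0.118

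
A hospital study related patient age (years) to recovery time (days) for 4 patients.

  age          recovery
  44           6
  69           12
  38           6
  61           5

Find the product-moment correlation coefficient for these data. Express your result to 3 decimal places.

0.634

n = 4, Σx = 212, Σy = 29, Σx² = 11862, Σy² = 241, Σxy = 1625
nΣxy − ΣxΣy = 6500 − 6148 = 352
nΣx² − (Σx)² = 47448 − 44944 = 2504; nΣy² − (Σy)² = 964 − 841 = 123
r = 352 / √(2504 × 123) = 352 / 554.9703 ≈ 0.634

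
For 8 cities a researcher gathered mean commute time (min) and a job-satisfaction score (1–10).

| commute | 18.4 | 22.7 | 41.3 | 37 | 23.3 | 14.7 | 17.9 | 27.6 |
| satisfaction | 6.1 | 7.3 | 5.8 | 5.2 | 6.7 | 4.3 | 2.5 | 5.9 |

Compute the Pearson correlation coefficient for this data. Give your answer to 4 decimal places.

n = 8, Σx = 202.9, Σy = 43.8, Σx² = 5769.69, Σy² = 255.62, Σxy = 1136.8
nΣxy − ΣxΣy = 9094.4 − 8887.02 = 207.38
nΣx² − (Σx)² = 46157.52 − 41168.41 = 4989.11; nΣy² − (Σy)² = 2044.96 − 1918.44 = 126.52
r = 207.38 / √(4989.11 × 126.52) = 207.38 / 794.4949 ≈ 0.2610

0.2610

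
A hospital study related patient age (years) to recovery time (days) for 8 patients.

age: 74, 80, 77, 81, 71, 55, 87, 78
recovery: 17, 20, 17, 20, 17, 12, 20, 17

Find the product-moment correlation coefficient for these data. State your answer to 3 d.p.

n = 8, Σx = 603, Σy = 140, Σx² = 46085, Σy² = 2500, Σxy = 10720
nΣxy − ΣxΣy = 85760 − 84420 = 1340
nΣx² − (Σx)² = 368680 − 363609 = 5071; nΣy² − (Σy)² = 20000 − 19600 = 400
r = 1340 / √(5071 × 400) = 1340 / 1424.2191 ≈ 0.941

0.941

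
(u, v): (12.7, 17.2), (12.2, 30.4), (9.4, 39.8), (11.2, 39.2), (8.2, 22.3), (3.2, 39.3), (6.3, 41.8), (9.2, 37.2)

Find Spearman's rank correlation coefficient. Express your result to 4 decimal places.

Rank u: 8, 7, 5, 6, 3, 1, 2, 4
Rank v: 1, 3, 7, 5, 2, 6, 8, 4
d = rank(u) − rank(v): 7, 4, -2, 1, 1, -5, -6, 0; Σd² = 132
ρ = 1 − 6Σd² / [n(n²−1)] = 1 − 6×132 / (8×63) = 1 − 792/504 ≈ -0.5714

-0.5714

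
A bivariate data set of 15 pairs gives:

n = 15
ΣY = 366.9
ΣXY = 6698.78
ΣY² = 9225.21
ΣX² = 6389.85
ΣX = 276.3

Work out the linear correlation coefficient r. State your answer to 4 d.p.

r = (nΣXY − ΣXΣY) / √[(nΣX² − (ΣX)²)(nΣY² − (ΣY)²)]
Numerator: 15×6698.78 − 276.3×366.9 = -892.77
Denominator: √[(95847.75 − 76341.69)(138378.15 − 134615.61)] = √[19506.06 × 3762.54] = 8566.9324
r = -892.77 / 8566.9324 ≈ -0.1042

-0.1042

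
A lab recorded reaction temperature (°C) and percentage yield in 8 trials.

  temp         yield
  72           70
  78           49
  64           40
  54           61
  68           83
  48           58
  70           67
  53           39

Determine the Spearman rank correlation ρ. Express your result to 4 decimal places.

Rank temp: 7, 8, 4, 3, 5, 1, 6, 2
Rank yield: 7, 3, 2, 5, 8, 4, 6, 1
d = rank(temp) − rank(yield): 0, 5, 2, -2, -3, -3, 0, 1; Σd² = 52
ρ = 1 − 6Σd² / [n(n²−1)] = 1 − 6×52 / (8×63) = 1 − 312/504 ≈ 0.3810

0.3810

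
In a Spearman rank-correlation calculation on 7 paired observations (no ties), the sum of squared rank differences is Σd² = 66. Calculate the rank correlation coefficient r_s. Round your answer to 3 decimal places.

-0.179

ρ = 1 − 6Σd² / [n(n²−1)] = 1 − 6×66 / (7×48)
  = 1 − 396/336 = 1 − 1.1786 ≈ -0.179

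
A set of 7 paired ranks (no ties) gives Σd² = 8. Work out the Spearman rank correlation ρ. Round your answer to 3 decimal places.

0.857

ρ = 1 − 6Σd² / [n(n²−1)] = 1 − 6×8 / (7×48)
  = 1 − 48/336 = 1 − 0.1429 ≈ 0.857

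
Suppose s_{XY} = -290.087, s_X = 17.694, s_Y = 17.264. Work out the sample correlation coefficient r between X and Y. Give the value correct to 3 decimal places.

r = Cov(X,Y) / (s_X · s_Y) = -290.087 / (17.694 × 17.264)
  = -290.087 / 305.4692 ≈ -0.950

-0.950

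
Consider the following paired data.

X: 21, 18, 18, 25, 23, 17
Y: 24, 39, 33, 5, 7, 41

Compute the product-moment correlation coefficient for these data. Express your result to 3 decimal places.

-0.977

n = 6, ΣX = 122, ΣY = 149, ΣX² = 2532, ΣY² = 4941, ΣXY = 2783
nΣXY − ΣXΣY = 16698 − 18178 = -1480
nΣX² − (ΣX)² = 15192 − 14884 = 308; nΣY² − (ΣY)² = 29646 − 22201 = 7445
r = -1480 / √(308 × 7445) = -1480 / 1514.2853 ≈ -0.977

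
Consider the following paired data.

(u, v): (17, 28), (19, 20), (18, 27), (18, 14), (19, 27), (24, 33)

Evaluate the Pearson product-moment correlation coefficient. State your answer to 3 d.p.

n = 6, Σu = 115, Σv = 149, Σu² = 2235, Σv² = 3927, Σuv = 2899
nΣuv − ΣuΣv = 17394 − 17135 = 259
nΣu² − (Σu)² = 13410 − 13225 = 185; nΣv² − (Σv)² = 23562 − 22201 = 1361
r = 259 / √(185 × 1361) = 259 / 501.7818 ≈ 0.516

0.516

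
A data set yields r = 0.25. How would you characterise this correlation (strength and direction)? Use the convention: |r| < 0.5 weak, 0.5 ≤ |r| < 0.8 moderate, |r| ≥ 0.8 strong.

r = 0.25 > 0 so the relationship is positive.
|r| = 0.25, which falls in the weak range.

weak positive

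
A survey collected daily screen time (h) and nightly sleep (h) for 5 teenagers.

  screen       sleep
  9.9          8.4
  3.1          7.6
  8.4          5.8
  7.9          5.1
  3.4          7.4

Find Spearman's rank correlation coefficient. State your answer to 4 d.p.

Rank screen: 5, 1, 4, 3, 2
Rank sleep: 5, 4, 2, 1, 3
d = rank(screen) − rank(sleep): 0, -3, 2, 2, -1; Σd² = 18
ρ = 1 − 6Σd² / [n(n²−1)] = 1 − 6×18 / (5×24) = 1 − 108/120 ≈ 0.1000

0.1000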